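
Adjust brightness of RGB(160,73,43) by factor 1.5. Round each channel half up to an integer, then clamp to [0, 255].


Multiply each channel by 1.5, round half up, clamp to [0, 255]
R: 160×1.5 = 240
G: 73×1.5 = 109.5 → round → 110
B: 43×1.5 = 64.5 → round → 65
= RGB(240, 110, 65)


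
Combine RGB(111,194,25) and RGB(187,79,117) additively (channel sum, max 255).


Additive: each channel = min(255, C₁+C₂)
R: 111+187 = 298 → 255
G: 194+79 = 273 → 255
B: 25+117 = 142 → 142
= RGB(255, 255, 142)


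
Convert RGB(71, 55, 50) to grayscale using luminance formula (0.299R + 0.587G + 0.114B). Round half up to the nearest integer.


Gray = 0.299×R + 0.587×G + 0.114×B
Gray = 0.299×71 + 0.587×55 + 0.114×50
Gray = 21.229 + 32.285 + 5.700
Gray = 59.214 → round half up → 59
Gray = 59


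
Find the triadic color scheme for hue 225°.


Triadic: equally spaced at 120° intervals
H1 = 225°
H2 = (225 + 120) mod 360 = 345°
H3 = (225 + 240) mod 360 = 105°
Triadic = 225°, 345°, 105°


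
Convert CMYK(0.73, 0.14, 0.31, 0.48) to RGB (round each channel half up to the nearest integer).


R = 255 × (1-C) × (1-K) = 255 × 0.27 × 0.52 = 35.802 → 36
G = 255 × (1-M) × (1-K) = 255 × 0.86 × 0.52 = 114.036 → 114
B = 255 × (1-Y) × (1-K) = 255 × 0.69 × 0.52 = 91.494 → 91
= RGB(36, 114, 91)


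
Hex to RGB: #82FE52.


82 → 130 (R)
FE → 254 (G)
52 → 82 (B)
= RGB(130, 254, 82)


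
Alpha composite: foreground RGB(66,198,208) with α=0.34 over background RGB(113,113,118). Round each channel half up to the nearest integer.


C = α×F + (1-α)×B, with 1-α = 0.66
R: 0.34×66 + 0.66×113 = 22.44 + 74.58 = 97.02 → 97
G: 0.34×198 + 0.66×113 = 67.32 + 74.58 = 141.90 → 142
B: 0.34×208 + 0.66×118 = 70.72 + 77.88 = 148.60 → 149
= RGB(97, 142, 149)


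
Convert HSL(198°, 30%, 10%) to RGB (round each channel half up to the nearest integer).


H=198°, S=0.30, L=0.10
C = (1-|2L-1|)×S = (1-|-0.80|)×0.30 = 0.06
H' = H/60 = 198/60 ≈ 3.3000; X = C×(1-|H' mod 2 - 1|) = 0.042
m = L - C/2 = 0.10 - 0.03 = 0.07
Sector ⌊H'⌋ = 3 → (R',G',B') = (0.0, 0.042, 0.06)
RGB = ((R'+m)×255, (G'+m)×255, (B'+m)×255) = (17.85, 28.56, 33.15)
Round half up → RGB(18, 29, 33)


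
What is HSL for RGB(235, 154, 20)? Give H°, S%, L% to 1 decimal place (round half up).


Normalize: R'=235/255≈0.9216, G'=154/255≈0.6039, B'=20/255≈0.0784
Max=235/255, Min=20/255, Δ=Max-Min=215/255
L = (Max+Min)/2 = (235+20)/510 = 255/510 = 0.5 → L = 50.0%
L ≤ 0.5 → S = Δ/(Max+Min) = 215/(235+20) = 215/255 = 0.84313… → S = 84.3%
(the 1/255 factors cancel in S and H, so raw channel differences can be used)
Max is R' → H = 60 × (((G-B)/Δ) mod 6) = 60 × (((154-20)/215) mod 6)
  134/215 = 0.6232…
  H = 60 × 0.6232… = 37.395…° → H = 37.4°
= HSL(37.4°, 84.3%, 50.0%)


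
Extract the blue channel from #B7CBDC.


Color: #B7CBDC
R = B7 = 183
G = CB = 203
B = DC = 220
Blue = 220


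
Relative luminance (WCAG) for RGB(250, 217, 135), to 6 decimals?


Linearize each channel (sRGB transfer function): c = v/255; c_lin = c/12.92 if c ≤ 0.04045, else ((c+0.055)/1.055)^2.4
  R: 250/255 ≈ 0.980392 > 0.04045 → ((0.980392+0.055)/1.055)^2.4 ≈ 0.955973
  G: 217/255 ≈ 0.850980 > 0.04045 → ((0.850980+0.055)/1.055)^2.4 ≈ 0.693872
  B: 135/255 ≈ 0.529412 > 0.04045 → ((0.529412+0.055)/1.055)^2.4 ≈ 0.242281
R_lin = 0.955973, G_lin = 0.693872, B_lin = 0.242281
L = 0.2126×R + 0.7152×G + 0.0722×B
L = 0.2126×0.955973 + 0.7152×0.693872 + 0.0722×0.242281
L ≈ 0.716990


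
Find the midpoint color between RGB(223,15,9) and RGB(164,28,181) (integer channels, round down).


Midpoint: each channel = ⌊(C₁+C₂)/2⌋
R: ⌊(223+164)/2⌋ = 193
G: ⌊(15+28)/2⌋ = 21
B: ⌊(9+181)/2⌋ = 95
= RGB(193, 21, 95)


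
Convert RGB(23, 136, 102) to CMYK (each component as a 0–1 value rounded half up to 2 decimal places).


R'=23/255≈0.0902, G'=136/255≈0.5333, B'=102/255≈0.4000
K = 1 - max(R',G',B') = 1 - 136/255 = 119/255 = 0.46666… → 0.47
(1-R'-K)/(1-K) simplifies to (max-R)/max with max = 136:
C = (136-23)/136 = 113/136 = 0.83088… → 0.83
M = (136-136)/136 = 0/136 = 0 → 0.00
Y = (136-102)/136 = 34/136 = 0.25 → 0.25
= CMYK(0.83, 0.00, 0.25, 0.47)


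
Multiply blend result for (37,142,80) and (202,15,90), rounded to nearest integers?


Multiply: C = A×B/255, rounded to nearest integer
R: 37×202/255 = 7474/255 ≈ 29.310 → 29
G: 142×15/255 = 2130/255 ≈ 8.353 → 8
B: 80×90/255 = 7200/255 ≈ 28.235 → 28
= RGB(29, 8, 28)


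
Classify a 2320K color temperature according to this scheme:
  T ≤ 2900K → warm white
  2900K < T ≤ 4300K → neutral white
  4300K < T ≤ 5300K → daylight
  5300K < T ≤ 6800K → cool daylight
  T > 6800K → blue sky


Temperature: 2320K
2320K ≤ 2900K → warm white
Classification: warm white


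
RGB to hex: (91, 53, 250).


R = 91 → 5B (hex)
G = 53 → 35 (hex)
B = 250 → FA (hex)
Hex = #5B35FA


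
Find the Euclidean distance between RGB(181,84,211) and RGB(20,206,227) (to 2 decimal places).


d = √[(R₁-R₂)² + (G₁-G₂)² + (B₁-B₂)²]
d = √[(181-20)² + (84-206)² + (211-227)²]
d = √[25921 + 14884 + 256]
d = √41061
d ≈ 202.64


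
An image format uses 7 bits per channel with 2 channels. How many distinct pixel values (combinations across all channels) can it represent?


Total bits = 7 bits/channel × 2 channels = 14 bits
Distinct pixel values = 2^14
= 16,384 pixel values


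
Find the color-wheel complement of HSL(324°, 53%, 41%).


Complement = opposite side of color wheel = hue + 180°
H' = (324 + 180) mod 360 = 144°
S and L unchanged.
= HSL(144°, 53%, 41%)


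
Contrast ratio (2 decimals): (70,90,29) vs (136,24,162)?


Linearize each sRGB channel c=v/255: c/12.92 if c ≤ 0.04045 else ((c+0.055)/1.055)^2.4
L = 0.2126×R_lin + 0.7152×G_lin + 0.0722×B_lin
Color 1 (70,90,29):
  R=70: 70/255≈0.2745 > 0.04045 → ((0.2745+0.055)/1.055)^2.4 ≈ 0.06125
  G=90: 90/255≈0.3529 > 0.04045 → ((0.3529+0.055)/1.055)^2.4 ≈ 0.10224
  B=29: 29/255≈0.1137 > 0.04045 → ((0.1137+0.055)/1.055)^2.4 ≈ 0.01229
  L1 = 0.2126×0.06125 + 0.7152×0.10224 + 0.0722×0.01229 ≈ 0.08703
Color 2 (136,24,162):
  R=136: 136/255≈0.5333 > 0.04045 → ((0.5333+0.055)/1.055)^2.4 ≈ 0.24620
  G=24: 24/255≈0.0941 > 0.04045 → ((0.0941+0.055)/1.055)^2.4 ≈ 0.00913
  B=162: 162/255≈0.6353 > 0.04045 → ((0.6353+0.055)/1.055)^2.4 ≈ 0.36131
  L2 = 0.2126×0.24620 + 0.7152×0.00913 + 0.0722×0.36131 ≈ 0.08496
Lighter = 0.08703, Darker = 0.08496
Ratio = (L_lighter + 0.05) / (L_darker + 0.05)
Ratio = (0.08703 + 0.05) / (0.08496 + 0.05) = 0.13703 / 0.13496 ≈ 1.0153
Ratio ≈ 1.02:1


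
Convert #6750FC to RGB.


67 → 103 (R)
50 → 80 (G)
FC → 252 (B)
= RGB(103, 80, 252)


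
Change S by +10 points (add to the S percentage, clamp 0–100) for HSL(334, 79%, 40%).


Original S = 79%
Adjustment = +10 percentage points
New S = 79 + (10) = 89
Clamp to [0, 100] → 89
= HSL(334°, 89%, 40%)


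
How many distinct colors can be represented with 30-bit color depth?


Colors = 2^bits = 2^30
= 1,073,741,824 colors


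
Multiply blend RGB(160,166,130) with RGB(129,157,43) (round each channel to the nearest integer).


Multiply: C = A×B/255, rounded to nearest integer
R: 160×129/255 = 20640/255 ≈ 80.941 → 81
G: 166×157/255 = 26062/255 ≈ 102.204 → 102
B: 130×43/255 = 5590/255 ≈ 21.922 → 22
= RGB(81, 102, 22)


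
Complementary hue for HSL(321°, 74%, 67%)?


Complement = opposite side of color wheel = hue + 180°
H' = (321 + 180) mod 360 = 141°
S and L unchanged.
= HSL(141°, 74%, 67%)


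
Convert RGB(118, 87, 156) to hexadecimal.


R = 118 → 76 (hex)
G = 87 → 57 (hex)
B = 156 → 9C (hex)
Hex = #76579C


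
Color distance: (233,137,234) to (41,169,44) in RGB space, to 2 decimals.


d = √[(R₁-R₂)² + (G₁-G₂)² + (B₁-B₂)²]
d = √[(233-41)² + (137-169)² + (234-44)²]
d = √[36864 + 1024 + 36100]
d = √73988
d ≈ 272.01


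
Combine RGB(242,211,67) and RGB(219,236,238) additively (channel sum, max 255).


Additive: each channel = min(255, C₁+C₂)
R: 242+219 = 461 → 255
G: 211+236 = 447 → 255
B: 67+238 = 305 → 255
= RGB(255, 255, 255)


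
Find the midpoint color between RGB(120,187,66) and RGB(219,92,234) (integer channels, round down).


Midpoint: each channel = ⌊(C₁+C₂)/2⌋
R: ⌊(120+219)/2⌋ = 169
G: ⌊(187+92)/2⌋ = 139
B: ⌊(66+234)/2⌋ = 150
= RGB(169, 139, 150)


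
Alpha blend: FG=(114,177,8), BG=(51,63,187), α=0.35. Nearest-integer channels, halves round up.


C = α×F + (1-α)×B, with 1-α = 0.65
R: 0.35×114 + 0.65×51 = 39.90 + 33.15 = 73.05 → 73
G: 0.35×177 + 0.65×63 = 61.95 + 40.95 = 102.90 → 103
B: 0.35×8 + 0.65×187 = 2.80 + 121.55 = 124.35 → 124
= RGB(73, 103, 124)


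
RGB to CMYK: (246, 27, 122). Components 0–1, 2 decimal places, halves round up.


R'=246/255≈0.9647, G'=27/255≈0.1059, B'=122/255≈0.4784
K = 1 - max(R',G',B') = 1 - 246/255 = 9/255 = 0.03529… → 0.04
(1-R'-K)/(1-K) simplifies to (max-R)/max with max = 246:
C = (246-246)/246 = 0/246 = 0 → 0.00
M = (246-27)/246 = 219/246 = 0.89024… → 0.89
Y = (246-122)/246 = 124/246 = 0.50406… → 0.50
= CMYK(0.00, 0.89, 0.50, 0.04)


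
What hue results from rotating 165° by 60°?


New hue = (H + rotation) mod 360
New hue = (165 + 60) mod 360
= 225 mod 360
= 225°


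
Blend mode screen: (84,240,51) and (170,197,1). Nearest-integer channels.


Screen: C = 255 - (255-A)×(255-B)/255, rounded to nearest integer
R: 255 - (255-84)×(255-170)/255 = 255 - 14535/255 ≈ 255 - 57.000 = 198.000 → 198
G: 255 - (255-240)×(255-197)/255 = 255 - 870/255 ≈ 255 - 3.412 = 251.588 → 252
B: 255 - (255-51)×(255-1)/255 = 255 - 51816/255 ≈ 255 - 203.200 = 51.800 → 52
= RGB(198, 252, 52)


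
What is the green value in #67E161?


Color: #67E161
R = 67 = 103
G = E1 = 225
B = 61 = 97
Green = 225


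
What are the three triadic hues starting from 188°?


Triadic: equally spaced at 120° intervals
H1 = 188°
H2 = (188 + 120) mod 360 = 308°
H3 = (188 + 240) mod 360 = 68°
Triadic = 188°, 308°, 68°


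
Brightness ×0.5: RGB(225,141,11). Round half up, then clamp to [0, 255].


Multiply each channel by 0.5, round half up, clamp to [0, 255]
R: 225×0.5 = 112.5 → round → 113
G: 141×0.5 = 70.5 → round → 71
B: 11×0.5 = 5.5 → round → 6
= RGB(113, 71, 6)


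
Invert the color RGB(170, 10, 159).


Invert: (255-R, 255-G, 255-B)
R: 255-170 = 85
G: 255-10 = 245
B: 255-159 = 96
= RGB(85, 245, 96)


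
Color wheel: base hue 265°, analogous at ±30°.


Base hue: 265°
Left analog: (265 - 30) mod 360 = 235°
Right analog: (265 + 30) mod 360 = 295°
Analogous hues = 235° and 295°


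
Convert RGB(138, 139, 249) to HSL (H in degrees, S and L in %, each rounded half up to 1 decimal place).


Normalize: R'=138/255≈0.5412, G'=139/255≈0.5451, B'=249/255≈0.9765
Max=249/255, Min=138/255, Δ=Max-Min=111/255
L = (Max+Min)/2 = (249+138)/510 = 387/510 = 0.75882… → L = 75.9%
L > 0.5 → S = Δ/(2-Max-Min) = 111/(510-249-138) = 111/123 = 0.90243… → S = 90.2%
(the 1/255 factors cancel in S and H, so raw channel differences can be used)
Max is B' → H = 60 × ((R-G)/Δ + 4) = 60 × ((138-139)/111 + 4)
  -1/111 + 4 = -0.0090… + 4 = 3.9909…
  H = 60 × 3.9909… = 239.459…° → H = 239.5°
= HSL(239.5°, 90.2%, 75.9%)


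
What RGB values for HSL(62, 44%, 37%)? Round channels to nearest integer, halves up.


H=62°, S=0.44, L=0.37
C = (1-|2L-1|)×S = (1-|-0.26|)×0.44 = 0.3256
H' = H/60 = 62/60 ≈ 1.0333; X = C×(1-|H' mod 2 - 1|) ≈ 0.3147
m = L - C/2 = 0.37 - 0.1628 = 0.2072
Sector ⌊H'⌋ = 1 → (R',G',B') = (≈0.3147, 0.3256, 0.0)
RGB = ((R'+m)×255, (G'+m)×255, (B'+m)×255) = (133.0964, 135.864, 52.836)
Round half up → RGB(133, 136, 53)


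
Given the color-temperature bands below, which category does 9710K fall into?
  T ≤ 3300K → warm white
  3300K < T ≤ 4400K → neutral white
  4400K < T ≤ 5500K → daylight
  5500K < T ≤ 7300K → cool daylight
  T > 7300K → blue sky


Temperature: 9710K
9710K > 7300K → blue sky
Classification: blue sky


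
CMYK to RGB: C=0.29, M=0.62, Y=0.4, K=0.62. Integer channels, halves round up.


R = 255 × (1-C) × (1-K) = 255 × 0.71 × 0.38 = 68.799 → 69
G = 255 × (1-M) × (1-K) = 255 × 0.38 × 0.38 = 36.822 → 37
B = 255 × (1-Y) × (1-K) = 255 × 0.60 × 0.38 = 58.14 → 58
= RGB(69, 37, 58)


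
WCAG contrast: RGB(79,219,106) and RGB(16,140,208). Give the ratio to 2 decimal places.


Linearize each sRGB channel c=v/255: c/12.92 if c ≤ 0.04045 else ((c+0.055)/1.055)^2.4
L = 0.2126×R_lin + 0.7152×G_lin + 0.0722×B_lin
Color 1 (79,219,106):
  R=79: 79/255≈0.3098 > 0.04045 → ((0.3098+0.055)/1.055)^2.4 ≈ 0.07819
  G=219: 219/255≈0.8588 > 0.04045 → ((0.8588+0.055)/1.055)^2.4 ≈ 0.70838
  B=106: 106/255≈0.4157 > 0.04045 → ((0.4157+0.055)/1.055)^2.4 ≈ 0.14413
  L1 = 0.2126×0.07819 + 0.7152×0.70838 + 0.0722×0.14413 ≈ 0.53366
Color 2 (16,140,208):
  R=16: 16/255≈0.0627 > 0.04045 → ((0.0627+0.055)/1.055)^2.4 ≈ 0.00518
  G=140: 140/255≈0.5490 > 0.04045 → ((0.5490+0.055)/1.055)^2.4 ≈ 0.26225
  B=208: 208/255≈0.8157 > 0.04045 → ((0.8157+0.055)/1.055)^2.4 ≈ 0.63076
  L2 = 0.2126×0.00518 + 0.7152×0.26225 + 0.0722×0.63076 ≈ 0.23420
Lighter = 0.53366, Darker = 0.23420
Ratio = (L_lighter + 0.05) / (L_darker + 0.05)
Ratio = (0.53366 + 0.05) / (0.23420 + 0.05) = 0.58366 / 0.28420 ≈ 2.0537
Ratio ≈ 2.05:1


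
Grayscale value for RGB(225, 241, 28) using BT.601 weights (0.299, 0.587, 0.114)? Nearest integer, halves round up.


Gray = 0.299×R + 0.587×G + 0.114×B
Gray = 0.299×225 + 0.587×241 + 0.114×28
Gray = 67.275 + 141.467 + 3.192
Gray = 211.934 → round half up → 212
Gray = 212


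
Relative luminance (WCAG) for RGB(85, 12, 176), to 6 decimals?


Linearize each channel (sRGB transfer function): c = v/255; c_lin = c/12.92 if c ≤ 0.04045, else ((c+0.055)/1.055)^2.4
  R: 85/255 ≈ 0.333333 > 0.04045 → ((0.333333+0.055)/1.055)^2.4 ≈ 0.090842
  G: 12/255 ≈ 0.047059 > 0.04045 → ((0.047059+0.055)/1.055)^2.4 ≈ 0.003677
  B: 176/255 ≈ 0.690196 > 0.04045 → ((0.690196+0.055)/1.055)^2.4 ≈ 0.434154
R_lin = 0.090842, G_lin = 0.003677, B_lin = 0.434154
L = 0.2126×R + 0.7152×G + 0.0722×B
L = 0.2126×0.090842 + 0.7152×0.003677 + 0.0722×0.434154
L ≈ 0.053288


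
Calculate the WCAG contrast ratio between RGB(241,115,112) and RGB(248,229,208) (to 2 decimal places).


Linearize each sRGB channel c=v/255: c/12.92 if c ≤ 0.04045 else ((c+0.055)/1.055)^2.4
L = 0.2126×R_lin + 0.7152×G_lin + 0.0722×B_lin
Color 1 (241,115,112):
  R=241: 241/255≈0.9451 > 0.04045 → ((0.9451+0.055)/1.055)^2.4 ≈ 0.87962
  G=115: 115/255≈0.4510 > 0.04045 → ((0.4510+0.055)/1.055)^2.4 ≈ 0.17144
  B=112: 112/255≈0.4392 > 0.04045 → ((0.4392+0.055)/1.055)^2.4 ≈ 0.16203
  L1 = 0.2126×0.87962 + 0.7152×0.17144 + 0.0722×0.16203 ≈ 0.32132
Color 2 (248,229,208):
  R=248: 248/255≈0.9725 > 0.04045 → ((0.9725+0.055)/1.055)^2.4 ≈ 0.93869
  G=229: 229/255≈0.8980 > 0.04045 → ((0.8980+0.055)/1.055)^2.4 ≈ 0.78354
  B=208: 208/255≈0.8157 > 0.04045 → ((0.8157+0.055)/1.055)^2.4 ≈ 0.63076
  L2 = 0.2126×0.93869 + 0.7152×0.78354 + 0.0722×0.63076 ≈ 0.80549
Lighter = 0.80549, Darker = 0.32132
Ratio = (L_lighter + 0.05) / (L_darker + 0.05)
Ratio = (0.80549 + 0.05) / (0.32132 + 0.05) = 0.85549 / 0.37132 ≈ 2.3039
Ratio ≈ 2.30:1


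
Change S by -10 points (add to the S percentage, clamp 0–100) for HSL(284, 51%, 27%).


Original S = 51%
Adjustment = -10 percentage points
New S = 51 + (-10) = 41
Clamp to [0, 100] → 41
= HSL(284°, 41%, 27%)


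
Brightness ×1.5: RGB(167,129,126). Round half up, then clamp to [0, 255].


Multiply each channel by 1.5, round half up, clamp to [0, 255]
R: 167×1.5 = 250.5 → round → 251
G: 129×1.5 = 193.5 → round → 194
B: 126×1.5 = 189
= RGB(251, 194, 189)


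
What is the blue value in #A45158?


Color: #A45158
R = A4 = 164
G = 51 = 81
B = 58 = 88
Blue = 88


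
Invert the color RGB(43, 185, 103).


Invert: (255-R, 255-G, 255-B)
R: 255-43 = 212
G: 255-185 = 70
B: 255-103 = 152
= RGB(212, 70, 152)


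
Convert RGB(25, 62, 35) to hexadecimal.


R = 25 → 19 (hex)
G = 62 → 3E (hex)
B = 35 → 23 (hex)
Hex = #193E23


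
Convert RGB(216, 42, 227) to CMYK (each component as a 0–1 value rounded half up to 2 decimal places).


R'=216/255≈0.8471, G'=42/255≈0.1647, B'=227/255≈0.8902
K = 1 - max(R',G',B') = 1 - 227/255 = 28/255 = 0.10980… → 0.11
(1-R'-K)/(1-K) simplifies to (max-R)/max with max = 227:
C = (227-216)/227 = 11/227 = 0.04845… → 0.05
M = (227-42)/227 = 185/227 = 0.81497… → 0.81
Y = (227-227)/227 = 0/227 = 0 → 0.00
= CMYK(0.05, 0.81, 0.00, 0.11)


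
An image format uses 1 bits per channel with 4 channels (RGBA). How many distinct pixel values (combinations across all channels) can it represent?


Total bits = 1 bits/channel × 4 channels = 4 bits
Distinct pixel values = 2^4
= 16 pixel values


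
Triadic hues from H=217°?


Triadic: equally spaced at 120° intervals
H1 = 217°
H2 = (217 + 120) mod 360 = 337°
H3 = (217 + 240) mod 360 = 97°
Triadic = 217°, 337°, 97°


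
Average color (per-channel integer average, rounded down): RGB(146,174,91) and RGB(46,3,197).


Midpoint: each channel = ⌊(C₁+C₂)/2⌋
R: ⌊(146+46)/2⌋ = 96
G: ⌊(174+3)/2⌋ = 88
B: ⌊(91+197)/2⌋ = 144
= RGB(96, 88, 144)


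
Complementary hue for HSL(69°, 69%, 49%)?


Complement = opposite side of color wheel = hue + 180°
H' = (69 + 180) mod 360 = 249°
S and L unchanged.
= HSL(249°, 69%, 49%)


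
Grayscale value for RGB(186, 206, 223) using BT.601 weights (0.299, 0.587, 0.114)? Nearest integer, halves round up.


Gray = 0.299×R + 0.587×G + 0.114×B
Gray = 0.299×186 + 0.587×206 + 0.114×223
Gray = 55.614 + 120.922 + 25.422
Gray = 201.958 → round half up → 202
Gray = 202


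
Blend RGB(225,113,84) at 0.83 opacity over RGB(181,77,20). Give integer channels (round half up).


C = α×F + (1-α)×B, with 1-α = 0.17
R: 0.83×225 + 0.17×181 = 186.75 + 30.77 = 217.52 → 218
G: 0.83×113 + 0.17×77 = 93.79 + 13.09 = 106.88 → 107
B: 0.83×84 + 0.17×20 = 69.72 + 3.40 = 73.12 → 73
= RGB(218, 107, 73)


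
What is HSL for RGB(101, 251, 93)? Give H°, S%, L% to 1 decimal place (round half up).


Normalize: R'=101/255≈0.3961, G'=251/255≈0.9843, B'=93/255≈0.3647
Max=251/255, Min=93/255, Δ=Max-Min=158/255
L = (Max+Min)/2 = (251+93)/510 = 344/510 = 0.67450… → L = 67.5%
L > 0.5 → S = Δ/(2-Max-Min) = 158/(510-251-93) = 158/166 = 0.95180… → S = 95.2%
(the 1/255 factors cancel in S and H, so raw channel differences can be used)
Max is G' → H = 60 × ((B-R)/Δ + 2) = 60 × ((93-101)/158 + 2)
  -8/158 + 2 = -0.0506… + 2 = 1.9493…
  H = 60 × 1.9493… = 116.962…° → H = 117.0°
= HSL(117.0°, 95.2%, 67.5%)


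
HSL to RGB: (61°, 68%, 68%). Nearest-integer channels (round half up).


H=61°, S=0.68, L=0.68
C = (1-|2L-1|)×S = (1-|0.36|)×0.68 = 0.4352
H' = H/60 = 61/60 ≈ 1.0167; X = C×(1-|H' mod 2 - 1|) ≈ 0.4279
m = L - C/2 = 0.68 - 0.2176 = 0.4624
Sector ⌊H'⌋ = 1 → (R',G',B') = (≈0.4279, 0.4352, 0.0)
RGB = ((R'+m)×255, (G'+m)×255, (B'+m)×255) = (227.0384, 228.888, 117.912)
Round half up → RGB(227, 229, 118)


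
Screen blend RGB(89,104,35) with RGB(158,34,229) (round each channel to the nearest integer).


Screen: C = 255 - (255-A)×(255-B)/255, rounded to nearest integer
R: 255 - (255-89)×(255-158)/255 = 255 - 16102/255 ≈ 255 - 63.145 = 191.855 → 192
G: 255 - (255-104)×(255-34)/255 = 255 - 33371/255 ≈ 255 - 130.867 = 124.133 → 124
B: 255 - (255-35)×(255-229)/255 = 255 - 5720/255 ≈ 255 - 22.431 = 232.569 → 233
= RGB(192, 124, 233)


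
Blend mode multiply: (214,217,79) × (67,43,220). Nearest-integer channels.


Multiply: C = A×B/255, rounded to nearest integer
R: 214×67/255 = 14338/255 ≈ 56.227 → 56
G: 217×43/255 = 9331/255 ≈ 36.592 → 37
B: 79×220/255 = 17380/255 ≈ 68.157 → 68
= RGB(56, 37, 68)


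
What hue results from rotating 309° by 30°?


New hue = (H + rotation) mod 360
New hue = (309 + 30) mod 360
= 339 mod 360
= 339°


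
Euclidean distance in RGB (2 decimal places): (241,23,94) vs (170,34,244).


d = √[(R₁-R₂)² + (G₁-G₂)² + (B₁-B₂)²]
d = √[(241-170)² + (23-34)² + (94-244)²]
d = √[5041 + 121 + 22500]
d = √27662
d ≈ 166.32


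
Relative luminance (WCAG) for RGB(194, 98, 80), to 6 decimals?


Linearize each channel (sRGB transfer function): c = v/255; c_lin = c/12.92 if c ≤ 0.04045, else ((c+0.055)/1.055)^2.4
  R: 194/255 ≈ 0.760784 > 0.04045 → ((0.760784+0.055)/1.055)^2.4 ≈ 0.539479
  G: 98/255 ≈ 0.384314 > 0.04045 → ((0.384314+0.055)/1.055)^2.4 ≈ 0.122139
  B: 80/255 ≈ 0.313725 > 0.04045 → ((0.313725+0.055)/1.055)^2.4 ≈ 0.080220
R_lin = 0.539479, G_lin = 0.122139, B_lin = 0.080220
L = 0.2126×R + 0.7152×G + 0.0722×B
L = 0.2126×0.539479 + 0.7152×0.122139 + 0.0722×0.080220
L ≈ 0.207839


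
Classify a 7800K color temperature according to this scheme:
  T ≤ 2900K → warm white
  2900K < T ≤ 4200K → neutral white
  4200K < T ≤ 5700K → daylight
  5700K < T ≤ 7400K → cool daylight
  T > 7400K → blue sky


Temperature: 7800K
7800K > 7400K → blue sky
Classification: blue sky


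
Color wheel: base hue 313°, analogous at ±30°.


Base hue: 313°
Left analog: (313 - 30) mod 360 = 283°
Right analog: (313 + 30) mod 360 = 343°
Analogous hues = 283° and 343°


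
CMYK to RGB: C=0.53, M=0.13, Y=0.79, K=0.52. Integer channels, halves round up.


R = 255 × (1-C) × (1-K) = 255 × 0.47 × 0.48 = 57.528 → 58
G = 255 × (1-M) × (1-K) = 255 × 0.87 × 0.48 = 106.488 → 106
B = 255 × (1-Y) × (1-K) = 255 × 0.21 × 0.48 = 25.704 → 26
= RGB(58, 106, 26)


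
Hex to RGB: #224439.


22 → 34 (R)
44 → 68 (G)
39 → 57 (B)
= RGB(34, 68, 57)


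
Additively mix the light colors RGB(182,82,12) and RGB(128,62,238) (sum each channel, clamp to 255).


Additive: each channel = min(255, C₁+C₂)
R: 182+128 = 310 → 255
G: 82+62 = 144 → 144
B: 12+238 = 250 → 250
= RGB(255, 144, 250)


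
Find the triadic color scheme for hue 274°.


Triadic: equally spaced at 120° intervals
H1 = 274°
H2 = (274 + 120) mod 360 = 34°
H3 = (274 + 240) mod 360 = 154°
Triadic = 274°, 34°, 154°


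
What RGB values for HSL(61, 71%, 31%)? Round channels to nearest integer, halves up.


H=61°, S=0.71, L=0.31
C = (1-|2L-1|)×S = (1-|-0.38|)×0.71 = 0.4402
H' = H/60 = 61/60 ≈ 1.0167; X = C×(1-|H' mod 2 - 1|) ≈ 0.4329
m = L - C/2 = 0.31 - 0.2201 = 0.0899
Sector ⌊H'⌋ = 1 → (R',G',B') = (≈0.4329, 0.4402, 0.0)
RGB = ((R'+m)×255, (G'+m)×255, (B'+m)×255) = (133.30465, 135.1755, 22.9245)
Round half up → RGB(133, 135, 23)


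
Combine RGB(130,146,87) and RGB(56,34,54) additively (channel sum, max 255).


Additive: each channel = min(255, C₁+C₂)
R: 130+56 = 186 → 186
G: 146+34 = 180 → 180
B: 87+54 = 141 → 141
= RGB(186, 180, 141)


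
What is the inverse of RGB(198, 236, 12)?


Invert: (255-R, 255-G, 255-B)
R: 255-198 = 57
G: 255-236 = 19
B: 255-12 = 243
= RGB(57, 19, 243)


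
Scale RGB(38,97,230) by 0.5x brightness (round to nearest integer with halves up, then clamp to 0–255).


Multiply each channel by 0.5, round half up, clamp to [0, 255]
R: 38×0.5 = 19
G: 97×0.5 = 48.5 → round → 49
B: 230×0.5 = 115
= RGB(19, 49, 115)


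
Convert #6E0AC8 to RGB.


6E → 110 (R)
0A → 10 (G)
C8 → 200 (B)
= RGB(110, 10, 200)


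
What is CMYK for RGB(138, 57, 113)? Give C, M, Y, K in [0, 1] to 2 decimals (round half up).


R'=138/255≈0.5412, G'=57/255≈0.2235, B'=113/255≈0.4431
K = 1 - max(R',G',B') = 1 - 138/255 = 117/255 = 0.45882… → 0.46
(1-R'-K)/(1-K) simplifies to (max-R)/max with max = 138:
C = (138-138)/138 = 0/138 = 0 → 0.00
M = (138-57)/138 = 81/138 = 0.58695… → 0.59
Y = (138-113)/138 = 25/138 = 0.18115… → 0.18
= CMYK(0.00, 0.59, 0.18, 0.46)


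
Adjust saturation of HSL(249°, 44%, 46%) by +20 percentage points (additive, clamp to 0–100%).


Original S = 44%
Adjustment = +20 percentage points
New S = 44 + (20) = 64
Clamp to [0, 100] → 64
= HSL(249°, 64%, 46%)


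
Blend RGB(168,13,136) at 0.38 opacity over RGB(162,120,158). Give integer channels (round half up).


C = α×F + (1-α)×B, with 1-α = 0.62
R: 0.38×168 + 0.62×162 = 63.84 + 100.44 = 164.28 → 164
G: 0.38×13 + 0.62×120 = 4.94 + 74.40 = 79.34 → 79
B: 0.38×136 + 0.62×158 = 51.68 + 97.96 = 149.64 → 150
= RGB(164, 79, 150)


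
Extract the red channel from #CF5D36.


Color: #CF5D36
R = CF = 207
G = 5D = 93
B = 36 = 54
Red = 207


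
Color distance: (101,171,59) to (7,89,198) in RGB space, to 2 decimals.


d = √[(R₁-R₂)² + (G₁-G₂)² + (B₁-B₂)²]
d = √[(101-7)² + (171-89)² + (59-198)²]
d = √[8836 + 6724 + 19321]
d = √34881
d ≈ 186.76


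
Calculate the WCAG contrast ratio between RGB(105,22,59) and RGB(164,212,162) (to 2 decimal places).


Linearize each sRGB channel c=v/255: c/12.92 if c ≤ 0.04045 else ((c+0.055)/1.055)^2.4
L = 0.2126×R_lin + 0.7152×G_lin + 0.0722×B_lin
Color 1 (105,22,59):
  R=105: 105/255≈0.4118 > 0.04045 → ((0.4118+0.055)/1.055)^2.4 ≈ 0.14126
  G=22: 22/255≈0.0863 > 0.04045 → ((0.0863+0.055)/1.055)^2.4 ≈ 0.00802
  B=59: 59/255≈0.2314 > 0.04045 → ((0.2314+0.055)/1.055)^2.4 ≈ 0.04374
  L1 = 0.2126×0.14126 + 0.7152×0.00802 + 0.0722×0.04374 ≈ 0.03893
Color 2 (164,212,162):
  R=164: 164/255≈0.6431 > 0.04045 → ((0.6431+0.055)/1.055)^2.4 ≈ 0.37124
  G=212: 212/255≈0.8314 > 0.04045 → ((0.8314+0.055)/1.055)^2.4 ≈ 0.65837
  B=162: 162/255≈0.6353 > 0.04045 → ((0.6353+0.055)/1.055)^2.4 ≈ 0.36131
  L2 = 0.2126×0.37124 + 0.7152×0.65837 + 0.0722×0.36131 ≈ 0.57588
Lighter = 0.57588, Darker = 0.03893
Ratio = (L_lighter + 0.05) / (L_darker + 0.05)
Ratio = (0.57588 + 0.05) / (0.03893 + 0.05) = 0.62588 / 0.08893 ≈ 7.0380
Ratio ≈ 7.04:1


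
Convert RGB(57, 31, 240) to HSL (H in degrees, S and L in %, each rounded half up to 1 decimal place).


Normalize: R'=57/255≈0.2235, G'=31/255≈0.1216, B'=240/255≈0.9412
Max=240/255, Min=31/255, Δ=Max-Min=209/255
L = (Max+Min)/2 = (240+31)/510 = 271/510 = 0.53137… → L = 53.1%
L > 0.5 → S = Δ/(2-Max-Min) = 209/(510-240-31) = 209/239 = 0.87447… → S = 87.4%
(the 1/255 factors cancel in S and H, so raw channel differences can be used)
Max is B' → H = 60 × ((R-G)/Δ + 4) = 60 × ((57-31)/209 + 4)
  26/209 + 4 = 0.1244… + 4 = 4.1244…
  H = 60 × 4.1244… = 247.464…° → H = 247.5°
= HSL(247.5°, 87.4%, 53.1%)


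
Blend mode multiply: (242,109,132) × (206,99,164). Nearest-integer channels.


Multiply: C = A×B/255, rounded to nearest integer
R: 242×206/255 = 49852/255 ≈ 195.498 → 195
G: 109×99/255 = 10791/255 ≈ 42.318 → 42
B: 132×164/255 = 21648/255 ≈ 84.894 → 85
= RGB(195, 42, 85)


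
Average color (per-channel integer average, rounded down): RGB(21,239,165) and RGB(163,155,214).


Midpoint: each channel = ⌊(C₁+C₂)/2⌋
R: ⌊(21+163)/2⌋ = 92
G: ⌊(239+155)/2⌋ = 197
B: ⌊(165+214)/2⌋ = 189
= RGB(92, 197, 189)


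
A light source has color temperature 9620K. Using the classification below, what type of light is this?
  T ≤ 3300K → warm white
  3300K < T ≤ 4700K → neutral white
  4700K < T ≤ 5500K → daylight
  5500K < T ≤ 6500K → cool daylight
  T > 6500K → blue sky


Temperature: 9620K
9620K > 6500K → blue sky
Classification: blue sky


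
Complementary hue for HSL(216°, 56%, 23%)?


Complement = opposite side of color wheel = hue + 180°
H' = (216 + 180) mod 360 = 36°
S and L unchanged.
= HSL(36°, 56%, 23%)


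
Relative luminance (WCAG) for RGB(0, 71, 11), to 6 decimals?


Linearize each channel (sRGB transfer function): c = v/255; c_lin = c/12.92 if c ≤ 0.04045, else ((c+0.055)/1.055)^2.4
  R: 0/255 ≈ 0.000000 ≤ 0.04045 → 0.000000/12.92 ≈ 0.000000
  G: 71/255 ≈ 0.278431 > 0.04045 → ((0.278431+0.055)/1.055)^2.4 ≈ 0.063010
  B: 11/255 ≈ 0.043137 > 0.04045 → ((0.043137+0.055)/1.055)^2.4 ≈ 0.003347
R_lin = 0.000000, G_lin = 0.063010, B_lin = 0.003347
L = 0.2126×R + 0.7152×G + 0.0722×B
L = 0.2126×0.000000 + 0.7152×0.063010 + 0.0722×0.003347
L ≈ 0.045306


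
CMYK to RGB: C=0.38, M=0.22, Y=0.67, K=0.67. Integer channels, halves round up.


R = 255 × (1-C) × (1-K) = 255 × 0.62 × 0.33 = 52.173 → 52
G = 255 × (1-M) × (1-K) = 255 × 0.78 × 0.33 = 65.637 → 66
B = 255 × (1-Y) × (1-K) = 255 × 0.33 × 0.33 = 27.7695 → 28
= RGB(52, 66, 28)


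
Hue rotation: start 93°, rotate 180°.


New hue = (H + rotation) mod 360
New hue = (93 + 180) mod 360
= 273 mod 360
= 273°


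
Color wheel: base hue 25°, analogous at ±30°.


Base hue: 25°
Left analog: (25 - 30) mod 360 = 355°
Right analog: (25 + 30) mod 360 = 55°
Analogous hues = 355° and 55°


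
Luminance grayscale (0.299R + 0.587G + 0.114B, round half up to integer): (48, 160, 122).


Gray = 0.299×R + 0.587×G + 0.114×B
Gray = 0.299×48 + 0.587×160 + 0.114×122
Gray = 14.352 + 93.920 + 13.908
Gray = 122.180 → round half up → 122
Gray = 122


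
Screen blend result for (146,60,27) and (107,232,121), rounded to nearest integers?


Screen: C = 255 - (255-A)×(255-B)/255, rounded to nearest integer
R: 255 - (255-146)×(255-107)/255 = 255 - 16132/255 ≈ 255 - 63.263 = 191.737 → 192
G: 255 - (255-60)×(255-232)/255 = 255 - 4485/255 ≈ 255 - 17.588 = 237.412 → 237
B: 255 - (255-27)×(255-121)/255 = 255 - 30552/255 ≈ 255 - 119.812 = 135.188 → 135
= RGB(192, 237, 135)


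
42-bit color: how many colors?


Colors = 2^bits = 2^42
= 4,398,046,511,104 colors


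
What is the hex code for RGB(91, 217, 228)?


R = 91 → 5B (hex)
G = 217 → D9 (hex)
B = 228 → E4 (hex)
Hex = #5BD9E4


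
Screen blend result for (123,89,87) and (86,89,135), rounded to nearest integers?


Screen: C = 255 - (255-A)×(255-B)/255, rounded to nearest integer
R: 255 - (255-123)×(255-86)/255 = 255 - 22308/255 ≈ 255 - 87.482 = 167.518 → 168
G: 255 - (255-89)×(255-89)/255 = 255 - 27556/255 ≈ 255 - 108.063 = 146.937 → 147
B: 255 - (255-87)×(255-135)/255 = 255 - 20160/255 ≈ 255 - 79.059 = 175.941 → 176
= RGB(168, 147, 176)


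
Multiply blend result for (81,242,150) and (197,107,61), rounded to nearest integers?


Multiply: C = A×B/255, rounded to nearest integer
R: 81×197/255 = 15957/255 ≈ 62.576 → 63
G: 242×107/255 = 25894/255 ≈ 101.545 → 102
B: 150×61/255 = 9150/255 ≈ 35.882 → 36
= RGB(63, 102, 36)


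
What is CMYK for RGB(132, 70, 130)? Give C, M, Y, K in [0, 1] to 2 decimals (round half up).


R'=132/255≈0.5176, G'=70/255≈0.2745, B'=130/255≈0.5098
K = 1 - max(R',G',B') = 1 - 132/255 = 123/255 = 0.48235… → 0.48
(1-R'-K)/(1-K) simplifies to (max-R)/max with max = 132:
C = (132-132)/132 = 0/132 = 0 → 0.00
M = (132-70)/132 = 62/132 = 0.46969… → 0.47
Y = (132-130)/132 = 2/132 = 0.01515… → 0.02
= CMYK(0.00, 0.47, 0.02, 0.48)


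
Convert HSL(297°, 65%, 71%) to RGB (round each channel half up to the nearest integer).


H=297°, S=0.65, L=0.71
C = (1-|2L-1|)×S = (1-|0.42|)×0.65 = 0.377
H' = H/60 = 297/60 ≈ 4.9500; X = C×(1-|H' mod 2 - 1|) = 0.35815
m = L - C/2 = 0.71 - 0.1885 = 0.5215
Sector ⌊H'⌋ = 4 → (R',G',B') = (0.35815, 0.0, 0.377)
RGB = ((R'+m)×255, (G'+m)×255, (B'+m)×255) = (224.31075, 132.9825, 229.1175)
Round half up → RGB(224, 133, 229)


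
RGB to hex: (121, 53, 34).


R = 121 → 79 (hex)
G = 53 → 35 (hex)
B = 34 → 22 (hex)
Hex = #793522


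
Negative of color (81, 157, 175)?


Invert: (255-R, 255-G, 255-B)
R: 255-81 = 174
G: 255-157 = 98
B: 255-175 = 80
= RGB(174, 98, 80)


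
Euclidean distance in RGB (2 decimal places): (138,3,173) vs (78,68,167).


d = √[(R₁-R₂)² + (G₁-G₂)² + (B₁-B₂)²]
d = √[(138-78)² + (3-68)² + (173-167)²]
d = √[3600 + 4225 + 36]
d = √7861
d ≈ 88.66


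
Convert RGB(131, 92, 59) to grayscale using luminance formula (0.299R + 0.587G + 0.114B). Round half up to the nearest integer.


Gray = 0.299×R + 0.587×G + 0.114×B
Gray = 0.299×131 + 0.587×92 + 0.114×59
Gray = 39.169 + 54.004 + 6.726
Gray = 99.899 → round half up → 100
Gray = 100


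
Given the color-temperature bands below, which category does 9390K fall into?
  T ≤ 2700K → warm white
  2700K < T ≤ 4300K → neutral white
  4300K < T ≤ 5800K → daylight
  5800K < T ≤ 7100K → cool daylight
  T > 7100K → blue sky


Temperature: 9390K
9390K > 7100K → blue sky
Classification: blue sky


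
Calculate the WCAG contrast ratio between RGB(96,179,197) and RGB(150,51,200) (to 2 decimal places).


Linearize each sRGB channel c=v/255: c/12.92 if c ≤ 0.04045 else ((c+0.055)/1.055)^2.4
L = 0.2126×R_lin + 0.7152×G_lin + 0.0722×B_lin
Color 1 (96,179,197):
  R=96: 96/255≈0.3765 > 0.04045 → ((0.3765+0.055)/1.055)^2.4 ≈ 0.11697
  G=179: 179/255≈0.7020 > 0.04045 → ((0.7020+0.055)/1.055)^2.4 ≈ 0.45079
  B=197: 197/255≈0.7725 > 0.04045 → ((0.7725+0.055)/1.055)^2.4 ≈ 0.55834
  L1 = 0.2126×0.11697 + 0.7152×0.45079 + 0.0722×0.55834 ≈ 0.38758
Color 2 (150,51,200):
  R=150: 150/255≈0.5882 > 0.04045 → ((0.5882+0.055)/1.055)^2.4 ≈ 0.30499
  G=51: 51/255≈0.2000 > 0.04045 → ((0.2000+0.055)/1.055)^2.4 ≈ 0.03310
  B=200: 200/255≈0.7843 > 0.04045 → ((0.7843+0.055)/1.055)^2.4 ≈ 0.57758
  L2 = 0.2126×0.30499 + 0.7152×0.03310 + 0.0722×0.57758 ≈ 0.13022
Lighter = 0.38758, Darker = 0.13022
Ratio = (L_lighter + 0.05) / (L_darker + 0.05)
Ratio = (0.38758 + 0.05) / (0.13022 + 0.05) = 0.43758 / 0.18022 ≈ 2.4281
Ratio ≈ 2.43:1


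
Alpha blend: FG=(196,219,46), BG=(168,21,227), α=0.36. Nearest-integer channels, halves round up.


C = α×F + (1-α)×B, with 1-α = 0.64
R: 0.36×196 + 0.64×168 = 70.56 + 107.52 = 178.08 → 178
G: 0.36×219 + 0.64×21 = 78.84 + 13.44 = 92.28 → 92
B: 0.36×46 + 0.64×227 = 16.56 + 145.28 = 161.84 → 162
= RGB(178, 92, 162)


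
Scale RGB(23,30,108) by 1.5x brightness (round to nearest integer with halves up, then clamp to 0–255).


Multiply each channel by 1.5, round half up, clamp to [0, 255]
R: 23×1.5 = 34.5 → round → 35
G: 30×1.5 = 45
B: 108×1.5 = 162
= RGB(35, 45, 162)


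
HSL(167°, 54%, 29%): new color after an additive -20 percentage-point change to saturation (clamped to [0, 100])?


Original S = 54%
Adjustment = -20 percentage points
New S = 54 + (-20) = 34
Clamp to [0, 100] → 34
= HSL(167°, 34%, 29%)


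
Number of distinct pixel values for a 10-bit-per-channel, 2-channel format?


Total bits = 10 bits/channel × 2 channels = 20 bits
Distinct pixel values = 2^20
= 1,048,576 pixel values


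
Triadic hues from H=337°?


Triadic: equally spaced at 120° intervals
H1 = 337°
H2 = (337 + 120) mod 360 = 97°
H3 = (337 + 240) mod 360 = 217°
Triadic = 337°, 97°, 217°


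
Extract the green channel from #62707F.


Color: #62707F
R = 62 = 98
G = 70 = 112
B = 7F = 127
Green = 112


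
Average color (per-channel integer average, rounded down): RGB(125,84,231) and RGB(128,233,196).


Midpoint: each channel = ⌊(C₁+C₂)/2⌋
R: ⌊(125+128)/2⌋ = 126
G: ⌊(84+233)/2⌋ = 158
B: ⌊(231+196)/2⌋ = 213
= RGB(126, 158, 213)


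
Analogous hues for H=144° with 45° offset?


Base hue: 144°
Left analog: (144 - 45) mod 360 = 99°
Right analog: (144 + 45) mod 360 = 189°
Analogous hues = 99° and 189°


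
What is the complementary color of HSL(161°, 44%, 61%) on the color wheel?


Complement = opposite side of color wheel = hue + 180°
H' = (161 + 180) mod 360 = 341°
S and L unchanged.
= HSL(341°, 44%, 61%)


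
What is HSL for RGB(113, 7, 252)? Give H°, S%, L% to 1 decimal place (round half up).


Normalize: R'=113/255≈0.4431, G'=7/255≈0.0275, B'=252/255≈0.9882
Max=252/255, Min=7/255, Δ=Max-Min=245/255
L = (Max+Min)/2 = (252+7)/510 = 259/510 = 0.50784… → L = 50.8%
L > 0.5 → S = Δ/(2-Max-Min) = 245/(510-252-7) = 245/251 = 0.97609… → S = 97.6%
(the 1/255 factors cancel in S and H, so raw channel differences can be used)
Max is B' → H = 60 × ((R-G)/Δ + 4) = 60 × ((113-7)/245 + 4)
  106/245 + 4 = 0.4326… + 4 = 4.4326…
  H = 60 × 4.4326… = 265.959…° → H = 266.0°
= HSL(266.0°, 97.6%, 50.8%)


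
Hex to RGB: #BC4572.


BC → 188 (R)
45 → 69 (G)
72 → 114 (B)
= RGB(188, 69, 114)


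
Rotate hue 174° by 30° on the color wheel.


New hue = (H + rotation) mod 360
New hue = (174 + 30) mod 360
= 204 mod 360
= 204°


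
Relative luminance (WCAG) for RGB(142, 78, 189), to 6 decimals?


Linearize each channel (sRGB transfer function): c = v/255; c_lin = c/12.92 if c ≤ 0.04045, else ((c+0.055)/1.055)^2.4
  R: 142/255 ≈ 0.556863 > 0.04045 → ((0.556863+0.055)/1.055)^2.4 ≈ 0.270498
  G: 78/255 ≈ 0.305882 > 0.04045 → ((0.305882+0.055)/1.055)^2.4 ≈ 0.076185
  B: 189/255 ≈ 0.741176 > 0.04045 → ((0.741176+0.055)/1.055)^2.4 ≈ 0.508881
R_lin = 0.270498, G_lin = 0.076185, B_lin = 0.508881
L = 0.2126×R + 0.7152×G + 0.0722×B
L = 0.2126×0.270498 + 0.7152×0.076185 + 0.0722×0.508881
L ≈ 0.148737


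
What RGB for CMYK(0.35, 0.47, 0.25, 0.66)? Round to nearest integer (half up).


R = 255 × (1-C) × (1-K) = 255 × 0.65 × 0.34 = 56.355 → 56
G = 255 × (1-M) × (1-K) = 255 × 0.53 × 0.34 = 45.951 → 46
B = 255 × (1-Y) × (1-K) = 255 × 0.75 × 0.34 = 65.025 → 65
= RGB(56, 46, 65)


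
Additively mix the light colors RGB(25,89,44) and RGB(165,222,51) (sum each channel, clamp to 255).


Additive: each channel = min(255, C₁+C₂)
R: 25+165 = 190 → 190
G: 89+222 = 311 → 255
B: 44+51 = 95 → 95
= RGB(190, 255, 95)


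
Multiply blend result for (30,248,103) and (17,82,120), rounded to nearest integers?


Multiply: C = A×B/255, rounded to nearest integer
R: 30×17/255 = 510/255 ≈ 2.000 → 2
G: 248×82/255 = 20336/255 ≈ 79.749 → 80
B: 103×120/255 = 12360/255 ≈ 48.471 → 48
= RGB(2, 80, 48)


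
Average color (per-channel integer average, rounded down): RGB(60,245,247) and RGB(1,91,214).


Midpoint: each channel = ⌊(C₁+C₂)/2⌋
R: ⌊(60+1)/2⌋ = 30
G: ⌊(245+91)/2⌋ = 168
B: ⌊(247+214)/2⌋ = 230
= RGB(30, 168, 230)


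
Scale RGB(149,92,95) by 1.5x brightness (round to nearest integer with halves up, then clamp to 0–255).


Multiply each channel by 1.5, round half up, clamp to [0, 255]
R: 149×1.5 = 223.5 → round → 224
G: 92×1.5 = 138
B: 95×1.5 = 142.5 → round → 143
= RGB(224, 138, 143)


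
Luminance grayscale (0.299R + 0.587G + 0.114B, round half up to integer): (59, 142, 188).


Gray = 0.299×R + 0.587×G + 0.114×B
Gray = 0.299×59 + 0.587×142 + 0.114×188
Gray = 17.641 + 83.354 + 21.432
Gray = 122.427 → round half up → 122
Gray = 122


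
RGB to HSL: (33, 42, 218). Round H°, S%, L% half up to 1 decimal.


Normalize: R'=33/255≈0.1294, G'=42/255≈0.1647, B'=218/255≈0.8549
Max=218/255, Min=33/255, Δ=Max-Min=185/255
L = (Max+Min)/2 = (218+33)/510 = 251/510 = 0.49215… → L = 49.2%
L ≤ 0.5 → S = Δ/(Max+Min) = 185/(218+33) = 185/251 = 0.73705… → S = 73.7%
(the 1/255 factors cancel in S and H, so raw channel differences can be used)
Max is B' → H = 60 × ((R-G)/Δ + 4) = 60 × ((33-42)/185 + 4)
  -9/185 + 4 = -0.0486… + 4 = 3.9513…
  H = 60 × 3.9513… = 237.081…° → H = 237.1°
= HSL(237.1°, 73.7%, 49.2%)


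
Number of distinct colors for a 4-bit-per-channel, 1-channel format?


Total bits = 4 bits/channel × 1 channels = 4 bits
Distinct colors = 2^4
= 16 colors
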